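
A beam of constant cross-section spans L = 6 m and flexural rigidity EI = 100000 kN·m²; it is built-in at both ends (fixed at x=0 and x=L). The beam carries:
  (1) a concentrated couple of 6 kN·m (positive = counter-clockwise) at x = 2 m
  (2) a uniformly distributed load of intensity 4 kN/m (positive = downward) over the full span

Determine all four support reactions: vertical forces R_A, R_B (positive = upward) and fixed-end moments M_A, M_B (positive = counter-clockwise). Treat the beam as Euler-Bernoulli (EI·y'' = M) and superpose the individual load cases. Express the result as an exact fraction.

R_A = 40/3 kN, M_A = 12 kN·m, R_B = 32/3 kN, M_B = -10 kN·m

Load 1 — applied couple M₀=6 kN·m at a=2 m (b=L-a=4):
  R_A = 6M₀ab/L³ = 6·6·2·4/6³ = 4/3 kN
  M_A = M₀b(2a-b)/L² = 6·4·(2·2-4)/6² = 0 kN·m
  R_B = -6M₀ab/L³ = -6·6·2·4/6³ = -4/3 kN
  M_B = M₀a(2b-a)/L² = 6·2·(2·4-2)/6² = 2 kN·m
Load 2 — uniform load w=4 kN/m over full span:
  R_A = wL/2 = 4·6/2 = 12 kN
  M_A = wL²/12 = 4·6²/12 = 12 kN·m
  R_B = wL/2 = 4·6/2 = 12 kN
  M_B = -wL²/12 = -4·6²/12 = -12 kN·m
Superposition: R_A = 40/3 kN, M_A = 12 kN·m, R_B = 32/3 kN, M_B = -10 kN·m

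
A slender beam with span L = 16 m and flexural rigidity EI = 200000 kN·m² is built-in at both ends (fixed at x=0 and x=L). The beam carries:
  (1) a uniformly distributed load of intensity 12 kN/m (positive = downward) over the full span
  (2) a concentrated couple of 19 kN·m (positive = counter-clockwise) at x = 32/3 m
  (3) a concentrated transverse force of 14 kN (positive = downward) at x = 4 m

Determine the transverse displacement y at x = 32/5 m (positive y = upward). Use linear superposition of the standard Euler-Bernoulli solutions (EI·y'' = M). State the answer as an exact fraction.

Load 1 — uniform load w=12 kN/m over full span:
  y_1 = -wx²(L-x)²/(24EI) = -12·(32/5)²·(16-(32/5))²/(24·200000) = -18432/1953125 m
Load 2 — applied couple M₀=19 kN·m at a=32/3 m (b=L-a=16/3):
  y_2 = (R_Ax³/6 - M_Ax²/2)/EI  [x≤a] with R_A=19/12, M_A=19/3 = ((19/12)·(32/5)³/6 - (19/3)·(32/5)²/2)/200000 = -1064/3515625 m
Load 3 — point force P=14 kN at a=4 m (b=L-a=12):
  y_3 = -Pa²(L-x)²(3bL-(3b+a)(L-x))/(6L³EI)  [x>a] = -14·4²·(16-(32/5))²·(3·12·16-(3·12+4)·(16-(32/5)))/(6·16³·200000) = -63/78125 m
Superposition: y = Σ y_i = -185383/17578125 m ≈ -0.010546 m

y(32/5) = -185383/17578125 m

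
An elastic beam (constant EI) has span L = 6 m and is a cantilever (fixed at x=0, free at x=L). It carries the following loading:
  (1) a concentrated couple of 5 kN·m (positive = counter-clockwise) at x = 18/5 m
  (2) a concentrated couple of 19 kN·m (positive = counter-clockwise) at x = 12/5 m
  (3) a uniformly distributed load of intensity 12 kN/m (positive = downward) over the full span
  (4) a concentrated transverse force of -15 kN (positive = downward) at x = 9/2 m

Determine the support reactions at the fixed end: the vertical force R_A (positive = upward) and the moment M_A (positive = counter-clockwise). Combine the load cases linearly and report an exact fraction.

Load 1 — applied couple M₀=5 kN·m at a=18/5 m (b=L-a=12/5):
  R_A = 0 kN
  M_A = -M₀ = -5 kN·m
Load 2 — applied couple M₀=19 kN·m at a=12/5 m (b=L-a=18/5):
  R_A = 0 kN
  M_A = -M₀ = -19 kN·m
Load 3 — uniform load w=12 kN/m over full span:
  R_A = wL = 12·6 = 72 kN
  M_A = wL²/2 = 12·6²/2 = 216 kN·m
Load 4 — point force P=-15 kN at a=9/2 m (b=L-a=3/2):
  R_A = P = (-15) = -15 kN
  M_A = Pa = (-15)·(9/2) = -135/2 kN·m
Superposition: R_A = 57 kN, M_A = 249/2 kN·m

R_A = 57 kN, M_A = 249/2 kN·m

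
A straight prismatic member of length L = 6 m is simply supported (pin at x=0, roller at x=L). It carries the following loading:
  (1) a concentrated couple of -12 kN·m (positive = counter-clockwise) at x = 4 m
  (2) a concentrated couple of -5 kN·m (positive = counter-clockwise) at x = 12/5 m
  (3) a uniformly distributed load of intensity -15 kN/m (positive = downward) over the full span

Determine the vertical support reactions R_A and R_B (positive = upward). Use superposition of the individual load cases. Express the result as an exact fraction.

Load 1 — applied couple M₀=-12 kN·m at a=4 m (b=L-a=2):
  R_A = M₀/L = (-12)/6 = -2 kN
  R_B = -M₀/L = -(-12)/6 = 2 kN
Load 2 — applied couple M₀=-5 kN·m at a=12/5 m (b=L-a=18/5):
  R_A = M₀/L = (-5)/6 = -5/6 kN
  R_B = -M₀/L = -(-5)/6 = 5/6 kN
Load 3 — uniform load w=-15 kN/m over full span:
  R_A = wL/2 = (-15)·6/2 = -45 kN
  R_B = wL/2 = (-15)·6/2 = -45 kN
Superposition: R_A = -287/6 kN, R_B = -253/6 kN

R_A = -287/6 kN, R_B = -253/6 kN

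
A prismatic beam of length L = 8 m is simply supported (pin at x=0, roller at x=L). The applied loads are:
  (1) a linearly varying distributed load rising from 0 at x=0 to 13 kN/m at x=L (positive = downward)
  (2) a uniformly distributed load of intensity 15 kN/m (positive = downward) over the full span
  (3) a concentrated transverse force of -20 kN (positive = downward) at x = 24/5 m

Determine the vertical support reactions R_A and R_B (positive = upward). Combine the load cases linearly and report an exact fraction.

R_A = 208/3 kN, R_B = 248/3 kN

Load 1 — triangular load w₀=13 kN/m (0→w₀ over full span):
  R_A = w₀L/6 = 13·8/6 = 52/3 kN
  R_B = w₀L/3 = 13·8/3 = 104/3 kN
Load 2 — uniform load w=15 kN/m over full span:
  R_A = wL/2 = 15·8/2 = 60 kN
  R_B = wL/2 = 15·8/2 = 60 kN
Load 3 — point force P=-20 kN at a=24/5 m (b=L-a=16/5):
  R_A = Pb/L = (-20)·(16/5)/8 = -8 kN
  R_B = Pa/L = (-20)·(24/5)/8 = -12 kN
Superposition: R_A = 208/3 kN, R_B = 248/3 kN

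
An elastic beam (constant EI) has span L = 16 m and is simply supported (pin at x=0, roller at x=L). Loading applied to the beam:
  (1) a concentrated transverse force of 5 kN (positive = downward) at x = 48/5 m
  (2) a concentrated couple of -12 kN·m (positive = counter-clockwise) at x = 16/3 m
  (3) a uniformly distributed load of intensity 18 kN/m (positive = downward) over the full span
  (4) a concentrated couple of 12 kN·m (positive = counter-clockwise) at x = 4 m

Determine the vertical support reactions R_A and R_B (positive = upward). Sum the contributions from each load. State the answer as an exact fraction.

R_A = 146 kN, R_B = 147 kN

Load 1 — point force P=5 kN at a=48/5 m (b=L-a=32/5):
  R_A = Pb/L = 5·(32/5)/16 = 2 kN
  R_B = Pa/L = 5·(48/5)/16 = 3 kN
Load 2 — applied couple M₀=-12 kN·m at a=16/3 m (b=L-a=32/3):
  R_A = M₀/L = (-12)/16 = -3/4 kN
  R_B = -M₀/L = -(-12)/16 = 3/4 kN
Load 3 — uniform load w=18 kN/m over full span:
  R_A = wL/2 = 18·16/2 = 144 kN
  R_B = wL/2 = 18·16/2 = 144 kN
Load 4 — applied couple M₀=12 kN·m at a=4 m (b=L-a=12):
  R_A = M₀/L = 12/16 = 3/4 kN
  R_B = -M₀/L = -12/16 = -3/4 kN
Superposition: R_A = 146 kN, R_B = 147 kN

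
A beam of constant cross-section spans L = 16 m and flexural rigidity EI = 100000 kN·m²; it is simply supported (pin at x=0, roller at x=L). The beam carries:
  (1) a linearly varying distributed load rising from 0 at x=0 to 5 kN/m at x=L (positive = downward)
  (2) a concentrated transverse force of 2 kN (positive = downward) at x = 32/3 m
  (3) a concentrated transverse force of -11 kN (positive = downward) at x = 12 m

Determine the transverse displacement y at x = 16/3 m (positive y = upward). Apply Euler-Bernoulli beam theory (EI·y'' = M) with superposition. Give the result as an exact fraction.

y(16/3) = -31867/2278125 m

Load 1 — triangular load w₀=5 kN/m (0→w₀ over full span):
  y_1 = -w₀x(7L⁴-10L²x²+3x⁴)/(360LEI) = -5·(16/3)·(7·16⁴-10·16²·(16/3)²+3·(16/3)⁴)/(360·16·100000) = -8192/455625 m
Load 2 — point force P=2 kN at a=32/3 m (b=L-a=16/3):
  y_2 = -Pbx(L²-b²-x²)/(6LEI)  [x≤a] = -2·(16/3)·(16/3)·(16²-(16/3)²-(16/3)²)/(6·16·100000) = -896/759375 m
Load 3 — point force P=-11 kN at a=12 m (b=L-a=4):
  y_3 = -Pbx(L²-b²-x²)/(6LEI)  [x≤a] = -(-11)·4·(16/3)·(16²-4²-(16/3)²)/(6·16·100000) = 1309/253125 m
Superposition: y = Σ y_i = -31867/2278125 m ≈ -0.013988 m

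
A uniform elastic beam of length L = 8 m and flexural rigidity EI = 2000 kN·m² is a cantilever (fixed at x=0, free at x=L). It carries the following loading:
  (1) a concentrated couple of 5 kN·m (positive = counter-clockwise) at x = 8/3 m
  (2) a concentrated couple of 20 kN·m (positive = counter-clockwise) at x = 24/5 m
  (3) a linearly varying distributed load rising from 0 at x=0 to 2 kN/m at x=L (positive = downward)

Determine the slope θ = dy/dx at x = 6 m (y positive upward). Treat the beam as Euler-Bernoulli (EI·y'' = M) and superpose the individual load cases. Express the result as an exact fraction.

Load 1 — applied couple M₀=5 kN·m at a=8/3 m (b=L-a=16/3):
  θ_1 = M₀a/EI  [x>a] = 5·(8/3)/2000 = 1/150 rad
Load 2 — applied couple M₀=20 kN·m at a=24/5 m (b=L-a=16/5):
  θ_2 = M₀a/EI  [x>a] = 20·(24/5)/2000 = 6/125 rad
Load 3 — triangular load w₀=2 kN/m (0→w₀ over full span):
  θ_3 = (w₀Lx²/4-w₀L²x/3-w₀x⁴/(24L))/EI = (2·8·6²/4-2·8²·6/3-2·6⁴/(24·8))/2000 = -251/4000 rad
Superposition: θ = Σ θ_i = -97/12000 rad ≈ -0.008083 rad

θ(6) = -97/12000 rad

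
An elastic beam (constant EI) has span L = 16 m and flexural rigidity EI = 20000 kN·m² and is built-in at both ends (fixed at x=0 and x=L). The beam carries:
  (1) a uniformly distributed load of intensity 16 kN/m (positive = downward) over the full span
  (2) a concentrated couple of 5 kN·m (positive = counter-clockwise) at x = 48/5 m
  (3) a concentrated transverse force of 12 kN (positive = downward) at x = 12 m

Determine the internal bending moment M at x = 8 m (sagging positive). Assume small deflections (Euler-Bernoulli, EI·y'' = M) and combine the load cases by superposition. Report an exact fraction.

M(8) = 536/3 kN·m

Load 1 — uniform load w=16 kN/m over full span:
  M_1 = wLx/2 - wL²/12 - wx²/2 = 16·16·8/2 - 16·16²/12 - 16·8²/2 = 512/3 kN·m
Load 2 — applied couple M₀=5 kN·m at a=48/5 m (b=L-a=32/5):
  M_2 = R_Ax - M_A  [x≤a] with R_A=9/20, M_A=8/5 = (9/20)·8 - (8/5) = 2 kN·m
Load 3 — point force P=12 kN at a=12 m (b=L-a=4):
  M_3 = Pb²(3a+b)x/L³ - Pab²/L²  [x≤a] = 12·4²·(3·12+4)·8/16³ - 12·12·4²/16² = 6 kN·m
Superposition: M = Σ M_i = 536/3 kN·m ≈ 178.666667 kN·m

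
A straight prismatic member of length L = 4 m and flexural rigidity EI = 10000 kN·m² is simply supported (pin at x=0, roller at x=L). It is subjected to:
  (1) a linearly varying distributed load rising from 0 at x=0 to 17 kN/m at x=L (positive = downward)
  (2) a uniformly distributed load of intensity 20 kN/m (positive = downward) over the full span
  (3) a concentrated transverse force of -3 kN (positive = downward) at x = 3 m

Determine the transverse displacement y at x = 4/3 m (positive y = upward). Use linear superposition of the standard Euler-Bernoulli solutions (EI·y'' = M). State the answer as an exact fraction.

Load 1 — triangular load w₀=17 kN/m (0→w₀ over full span):
  y_1 = -w₀x(7L⁴-10L²x²+3x⁴)/(360LEI) = -17·(4/3)·(7·4⁴-10·4²·(4/3)²+3·(4/3)⁴)/(360·4·10000) = -1088/455625 m
Load 2 — uniform load w=20 kN/m over full span:
  y_2 = -wx(L³-2Lx²+x³)/(24EI) = -20·(4/3)·(4³-2·4·(4/3)²+(4/3)³)/(24·10000) = -176/30375 m
Load 3 — point force P=-3 kN at a=3 m (b=L-a=1):
  y_3 = -Pbx(L²-b²-x²)/(6LEI)  [x≤a] = -(-3)·1·(4/3)·(4²-1²-(4/3)²)/(6·4·10000) = 119/540000 m
Superposition: y = Σ y_i = -116083/14580000 m ≈ -0.007962 m

y(4/3) = -116083/14580000 m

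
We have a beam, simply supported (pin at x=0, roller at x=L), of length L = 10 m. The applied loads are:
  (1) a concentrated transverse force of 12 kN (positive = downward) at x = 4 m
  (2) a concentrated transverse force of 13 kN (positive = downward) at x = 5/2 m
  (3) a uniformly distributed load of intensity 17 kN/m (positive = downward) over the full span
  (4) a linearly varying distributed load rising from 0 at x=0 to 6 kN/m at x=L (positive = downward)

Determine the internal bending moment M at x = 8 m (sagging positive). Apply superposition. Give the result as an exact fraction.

Load 1 — point force P=12 kN at a=4 m (b=L-a=6):
  M_1 = Pa(L-x)/L  [x>a] = 12·4·(10-8)/10 = 48/5 kN·m
Load 2 — point force P=13 kN at a=5/2 m (b=L-a=15/2):
  M_2 = Pa(L-x)/L  [x>a] = 13·(5/2)·(10-8)/10 = 13/2 kN·m
Load 3 — uniform load w=17 kN/m over full span:
  M_3 = wx(L-x)/2 = 17·8·(10-8)/2 = 136 kN·m
Load 4 — triangular load w₀=6 kN/m (0→w₀ over full span):
  M_4 = w₀Lx/6 - w₀x³/(6L) = 6·10·8/6 - 6·8³/(6·10) = 144/5 kN·m
Superposition: M = Σ M_i = 1809/10 kN·m ≈ 180.900000 kN·m

M(8) = 1809/10 kN·m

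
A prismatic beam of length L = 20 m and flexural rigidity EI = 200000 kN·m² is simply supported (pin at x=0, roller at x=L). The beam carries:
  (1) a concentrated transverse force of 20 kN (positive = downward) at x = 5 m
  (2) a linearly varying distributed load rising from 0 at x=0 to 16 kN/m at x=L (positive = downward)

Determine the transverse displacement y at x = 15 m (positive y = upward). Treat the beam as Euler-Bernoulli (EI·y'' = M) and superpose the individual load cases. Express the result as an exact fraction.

y(15) = -133/1920 m

Load 1 — point force P=20 kN at a=5 m (b=L-a=15):
  y_1 = -Pa(L-x)(2Lx-a²-x²)/(6LEI)  [x>a] = -20·5·(20-15)·(2·20·15-5²-15²)/(6·20·200000) = -7/960 m
Load 2 — triangular load w₀=16 kN/m (0→w₀ over full span):
  y_2 = -w₀x(7L⁴-10L²x²+3x⁴)/(360LEI) = -16·15·(7·20⁴-10·20²·15²+3·15⁴)/(360·20·200000) = -119/1920 m
Superposition: y = Σ y_i = -133/1920 m ≈ -0.069271 m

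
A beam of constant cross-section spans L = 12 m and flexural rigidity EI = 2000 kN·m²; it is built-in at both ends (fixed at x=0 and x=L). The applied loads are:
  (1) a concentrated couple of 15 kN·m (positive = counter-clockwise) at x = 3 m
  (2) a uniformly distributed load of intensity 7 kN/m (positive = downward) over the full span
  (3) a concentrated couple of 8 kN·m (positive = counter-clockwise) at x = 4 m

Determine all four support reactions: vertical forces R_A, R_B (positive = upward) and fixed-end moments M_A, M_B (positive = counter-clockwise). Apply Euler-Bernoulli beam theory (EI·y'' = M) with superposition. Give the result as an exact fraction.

Load 1 — applied couple M₀=15 kN·m at a=3 m (b=L-a=9):
  R_A = 6M₀ab/L³ = 6·15·3·9/12³ = 45/32 kN
  M_A = M₀b(2a-b)/L² = 15·9·(2·3-9)/12² = -45/16 kN·m
  R_B = -6M₀ab/L³ = -6·15·3·9/12³ = -45/32 kN
  M_B = M₀a(2b-a)/L² = 15·3·(2·9-3)/12² = 75/16 kN·m
Load 2 — uniform load w=7 kN/m over full span:
  R_A = wL/2 = 7·12/2 = 42 kN
  M_A = wL²/12 = 7·12²/12 = 84 kN·m
  R_B = wL/2 = 7·12/2 = 42 kN
  M_B = -wL²/12 = -7·12²/12 = -84 kN·m
Load 3 — applied couple M₀=8 kN·m at a=4 m (b=L-a=8):
  R_A = 6M₀ab/L³ = 6·8·4·8/12³ = 8/9 kN
  M_A = M₀b(2a-b)/L² = 8·8·(2·4-8)/12² = 0 kN·m
  R_B = -6M₀ab/L³ = -6·8·4·8/12³ = -8/9 kN
  M_B = M₀a(2b-a)/L² = 8·4·(2·8-4)/12² = 8/3 kN·m
Superposition: R_A = 12757/288 kN, M_A = 1299/16 kN·m, R_B = 11435/288 kN, M_B = -3679/48 kN·m

R_A = 12757/288 kN, M_A = 1299/16 kN·m, R_B = 11435/288 kN, M_B = -3679/48 kN·m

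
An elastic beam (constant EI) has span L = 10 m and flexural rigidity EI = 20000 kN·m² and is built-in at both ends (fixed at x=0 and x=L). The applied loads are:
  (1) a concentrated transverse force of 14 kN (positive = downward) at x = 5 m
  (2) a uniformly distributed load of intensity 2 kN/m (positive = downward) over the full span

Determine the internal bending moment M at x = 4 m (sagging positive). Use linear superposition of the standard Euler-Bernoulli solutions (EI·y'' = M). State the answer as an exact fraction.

Load 1 — point force P=14 kN at a=5 m (b=L-a=5):
  M_1 = Pb²(3a+b)x/L³ - Pab²/L²  [x≤a] = 14·5²·(3·5+5)·4/10³ - 14·5·5²/10² = 21/2 kN·m
Load 2 — uniform load w=2 kN/m over full span:
  M_2 = wLx/2 - wL²/12 - wx²/2 = 2·10·4/2 - 2·10²/12 - 2·4²/2 = 22/3 kN·m
Superposition: M = Σ M_i = 107/6 kN·m ≈ 17.833333 kN·m

M(4) = 107/6 kN·m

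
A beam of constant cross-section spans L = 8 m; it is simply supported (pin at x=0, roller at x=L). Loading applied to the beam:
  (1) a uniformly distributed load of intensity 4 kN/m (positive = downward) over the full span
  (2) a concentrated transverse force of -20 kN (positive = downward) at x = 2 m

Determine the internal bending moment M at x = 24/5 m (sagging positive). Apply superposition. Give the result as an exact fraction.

M(24/5) = 368/25 kN·m

Load 1 — uniform load w=4 kN/m over full span:
  M_1 = wx(L-x)/2 = 4·(24/5)·(8-(24/5))/2 = 768/25 kN·m
Load 2 — point force P=-20 kN at a=2 m (b=L-a=6):
  M_2 = Pa(L-x)/L  [x>a] = (-20)·2·(8-(24/5))/8 = -16 kN·m
Superposition: M = Σ M_i = 368/25 kN·m ≈ 14.720000 kN·m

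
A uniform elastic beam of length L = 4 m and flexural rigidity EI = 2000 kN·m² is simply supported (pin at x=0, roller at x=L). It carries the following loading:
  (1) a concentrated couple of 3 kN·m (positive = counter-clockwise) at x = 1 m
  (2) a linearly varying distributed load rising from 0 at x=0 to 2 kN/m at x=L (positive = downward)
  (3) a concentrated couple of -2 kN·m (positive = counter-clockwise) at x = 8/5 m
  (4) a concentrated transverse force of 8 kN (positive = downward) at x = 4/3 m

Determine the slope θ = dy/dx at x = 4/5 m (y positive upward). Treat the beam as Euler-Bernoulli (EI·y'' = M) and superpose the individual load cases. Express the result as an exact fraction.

Load 1 — applied couple M₀=3 kN·m at a=1 m (b=L-a=3):
  θ_1 = (M₀x²/(2L)+C₁)/EI  [x≤a] with C₁=M₀(3b²-L²)/(6L)=11/8 = (3·(4/5)²/(2·4)+(11/8))/2000 = 323/400000 rad
Load 2 — triangular load w₀=2 kN/m (0→w₀ over full span):
  θ_2 = -w₀(7L⁴-30L²x²+15x⁴)/(360LEI) = -2·(7·4⁴-30·4²·(4/5)²+15·(4/5)⁴)/(360·4·2000) = -728/703125 rad
Load 3 — applied couple M₀=-2 kN·m at a=8/5 m (b=L-a=12/5):
  θ_3 = (M₀x²/(2L)+C₁)/EI  [x≤a] with C₁=M₀(3b²-L²)/(6L)=-8/75 = ((-2)·(4/5)²/(2·4)+(-8/75))/2000 = -1/7500 rad
Load 4 — point force P=8 kN at a=4/3 m (b=L-a=8/3):
  θ_4 = -Pb(L²-b²-3x²)/(6LEI)  [x≤a] = -8·(8/3)·(4²-(8/3)²-3·(4/5)²)/(6·4·2000) = -784/253125 rad
Superposition: θ = Σ θ_i = -2801381/810000000 rad ≈ -0.003458 rad

θ(4/5) = -2801381/810000000 rad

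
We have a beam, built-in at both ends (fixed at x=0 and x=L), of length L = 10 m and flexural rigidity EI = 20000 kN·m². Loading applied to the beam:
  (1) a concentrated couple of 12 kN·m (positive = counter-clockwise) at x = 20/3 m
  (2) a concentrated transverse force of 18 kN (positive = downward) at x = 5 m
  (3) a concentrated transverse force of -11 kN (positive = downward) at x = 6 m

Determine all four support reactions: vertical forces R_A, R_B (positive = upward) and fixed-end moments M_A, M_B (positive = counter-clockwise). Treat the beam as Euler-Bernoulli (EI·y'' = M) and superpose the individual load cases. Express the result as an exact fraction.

Load 1 — applied couple M₀=12 kN·m at a=20/3 m (b=L-a=10/3):
  R_A = 6M₀ab/L³ = 6·12·(20/3)·(10/3)/10³ = 8/5 kN
  M_A = M₀b(2a-b)/L² = 12·(10/3)·(2·(20/3)-(10/3))/10² = 4 kN·m
  R_B = -6M₀ab/L³ = -6·12·(20/3)·(10/3)/10³ = -8/5 kN
  M_B = M₀a(2b-a)/L² = 12·(20/3)·(2·(10/3)-(20/3))/10² = 0 kN·m
Load 2 — point force P=18 kN at a=5 m (b=L-a=5):
  R_A = Pb²(3a+b)/L³ = 18·5²·(3·5+5)/10³ = 9 kN
  M_A = Pab²/L² = 18·5·5²/10² = 45/2 kN·m
  R_B = Pa²(a+3b)/L³ = 18·5²·(5+3·5)/10³ = 9 kN
  M_B = -Pa²b/L² = -18·5²·5/10² = -45/2 kN·m
Load 3 — point force P=-11 kN at a=6 m (b=L-a=4):
  R_A = Pb²(3a+b)/L³ = (-11)·4²·(3·6+4)/10³ = -484/125 kN
  M_A = Pab²/L² = (-11)·6·4²/10² = -264/25 kN·m
  R_B = Pa²(a+3b)/L³ = (-11)·6²·(6+3·4)/10³ = -891/125 kN
  M_B = -Pa²b/L² = -(-11)·6²·4/10² = 396/25 kN·m
Superposition: R_A = 841/125 kN, M_A = 797/50 kN·m, R_B = 34/125 kN, M_B = -333/50 kN·m

R_A = 841/125 kN, M_A = 797/50 kN·m, R_B = 34/125 kN, M_B = -333/50 kN·m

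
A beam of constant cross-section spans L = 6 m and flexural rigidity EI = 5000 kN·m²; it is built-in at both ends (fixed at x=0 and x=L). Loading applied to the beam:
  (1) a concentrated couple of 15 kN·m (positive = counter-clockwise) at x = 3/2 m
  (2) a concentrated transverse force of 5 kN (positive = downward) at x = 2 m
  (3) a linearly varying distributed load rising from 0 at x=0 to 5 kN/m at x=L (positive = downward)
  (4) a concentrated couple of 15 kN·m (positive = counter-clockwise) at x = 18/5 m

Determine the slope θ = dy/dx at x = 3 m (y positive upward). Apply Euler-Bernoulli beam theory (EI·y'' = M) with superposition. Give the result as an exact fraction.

θ(3) = 319/2400000 rad

Load 1 — applied couple M₀=15 kN·m at a=3/2 m (b=L-a=9/2):
  θ_1 = (R_Ax²/2 - M_Ax - M₀(x-a))/EI  [x>a] with R_A=45/16, M_A=-45/16 = ((45/16)·3²/2 - (-45/16)·3 - 15·(3-(3/2)))/5000 = -9/32000 rad
Load 2 — point force P=5 kN at a=2 m (b=L-a=4):
  θ_2 = Pa²(L-x)(2bL-(3b+a)(L-x))/(2L³EI)  [x>a] = 5·2²·(6-3)·(2·4·6-(3·4+2)·(6-3))/(2·6³·5000) = 1/6000 rad
Load 3 — triangular load w₀=5 kN/m (0→w₀ over full span):
  θ_3 = -w₀(2x(L-x)(L-2x)(x+2L)+x²(L-x)²)/(120LEI) = -5·(2·3·(6-3)·(6-2·3)·(3+2·6)+3²·(6-3)²)/(120·6·5000) = -9/80000 rad
Load 4 — applied couple M₀=15 kN·m at a=18/5 m (b=L-a=12/5):
  θ_4 = (R_Ax²/2 - M_Ax)/EI  [x≤a] with R_A=18/5, M_A=24/5 = ((18/5)·3²/2 - (24/5)·3)/5000 = 9/25000 rad
Superposition: θ = Σ θ_i = 319/2400000 rad ≈ 0.000133 rad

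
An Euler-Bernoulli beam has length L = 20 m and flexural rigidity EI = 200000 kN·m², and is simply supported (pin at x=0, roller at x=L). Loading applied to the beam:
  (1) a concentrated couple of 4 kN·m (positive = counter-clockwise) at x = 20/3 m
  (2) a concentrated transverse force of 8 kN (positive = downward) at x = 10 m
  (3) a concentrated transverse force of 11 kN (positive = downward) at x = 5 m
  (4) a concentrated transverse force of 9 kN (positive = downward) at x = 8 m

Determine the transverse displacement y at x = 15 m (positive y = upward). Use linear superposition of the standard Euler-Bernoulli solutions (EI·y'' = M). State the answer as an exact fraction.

y(15) = -94013/7200000 m

Load 1 — applied couple M₀=4 kN·m at a=20/3 m (b=L-a=40/3):
  y_1 = (M₀x³/(6L)-M₀(x-a)²/2+C₁x)/EI  [x>a] with C₁=M₀(3b²-L²)/(6L)=40/9 = (4·15³/(6·20)-4·(15-(20/3))²/2+(40/9)·15)/200000 = 29/144000 m
Load 2 — point force P=8 kN at a=10 m (b=L-a=10):
  y_2 = -Pa(L-x)(2Lx-a²-x²)/(6LEI)  [x>a] = -8·10·(20-15)·(2·20·15-10²-15²)/(6·20·200000) = -11/2400 m
Load 3 — point force P=11 kN at a=5 m (b=L-a=15):
  y_3 = -Pa(L-x)(2Lx-a²-x²)/(6LEI)  [x>a] = -11·5·(20-15)·(2·20·15-5²-15²)/(6·20·200000) = -77/19200 m
Load 4 — point force P=9 kN at a=8 m (b=L-a=12):
  y_4 = -Pa(L-x)(2Lx-a²-x²)/(6LEI)  [x>a] = -9·8·(20-15)·(2·20·15-8²-15²)/(6·20·200000) = -933/200000 m
Superposition: y = Σ y_i = -94013/7200000 m ≈ -0.013057 m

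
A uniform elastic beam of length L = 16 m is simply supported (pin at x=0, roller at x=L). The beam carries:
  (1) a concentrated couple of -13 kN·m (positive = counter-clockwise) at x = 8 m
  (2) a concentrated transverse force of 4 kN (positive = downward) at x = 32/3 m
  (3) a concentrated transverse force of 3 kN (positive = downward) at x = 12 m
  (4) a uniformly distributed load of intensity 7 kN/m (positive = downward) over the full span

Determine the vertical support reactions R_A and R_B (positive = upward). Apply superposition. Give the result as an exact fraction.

R_A = 2749/48 kN, R_B = 2963/48 kN

Load 1 — applied couple M₀=-13 kN·m at a=8 m (b=L-a=8):
  R_A = M₀/L = (-13)/16 = -13/16 kN
  R_B = -M₀/L = -(-13)/16 = 13/16 kN
Load 2 — point force P=4 kN at a=32/3 m (b=L-a=16/3):
  R_A = Pb/L = 4·(16/3)/16 = 4/3 kN
  R_B = Pa/L = 4·(32/3)/16 = 8/3 kN
Load 3 — point force P=3 kN at a=12 m (b=L-a=4):
  R_A = Pb/L = 3·4/16 = 3/4 kN
  R_B = Pa/L = 3·12/16 = 9/4 kN
Load 4 — uniform load w=7 kN/m over full span:
  R_A = wL/2 = 7·16/2 = 56 kN
  R_B = wL/2 = 7·16/2 = 56 kN
Superposition: R_A = 2749/48 kN, R_B = 2963/48 kN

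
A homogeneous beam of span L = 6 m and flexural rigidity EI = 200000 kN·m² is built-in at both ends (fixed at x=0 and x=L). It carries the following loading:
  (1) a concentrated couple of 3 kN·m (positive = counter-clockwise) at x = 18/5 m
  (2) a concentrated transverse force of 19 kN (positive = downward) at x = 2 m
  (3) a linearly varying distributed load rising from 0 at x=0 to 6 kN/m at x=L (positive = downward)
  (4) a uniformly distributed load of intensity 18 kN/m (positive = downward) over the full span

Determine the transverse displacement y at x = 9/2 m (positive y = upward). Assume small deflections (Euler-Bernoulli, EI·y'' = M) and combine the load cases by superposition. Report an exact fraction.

y(9/2) = -181117/768000000 m

Load 1 — applied couple M₀=3 kN·m at a=18/5 m (b=L-a=12/5):
  y_1 = (R_Ax³/6 - M_Ax²/2 - M₀(x-a)²/2)/EI  [x>a] with R_A=18/25, M_A=24/25 = ((18/25)·(9/2)³/6 - (24/25)·(9/2)²/2 - 3·((9/2)-(18/5))²/2)/200000 = 0 m
Load 2 — point force P=19 kN at a=2 m (b=L-a=4):
  y_2 = -Pa²(L-x)²(3bL-(3b+a)(L-x))/(6L³EI)  [x>a] = -19·2²·(6-(9/2))²·(3·4·6-(3·4+2)·(6-(9/2)))/(6·6³·200000) = -323/9600000 m
Load 3 — triangular load w₀=6 kN/m (0→w₀ over full span):
  y_3 = -w₀x²(L-x)²(x+2L)/(120LEI) = -6·(9/2)²·(6-(9/2))²·((9/2)+2·6)/(120·6·200000) = -8019/256000000 m
Load 4 — uniform load w=18 kN/m over full span:
  y_4 = -wx²(L-x)²/(24EI) = -18·(9/2)²·(6-(9/2))²/(24·200000) = -2187/12800000 m
Superposition: y = Σ y_i = -181117/768000000 m ≈ -0.000236 m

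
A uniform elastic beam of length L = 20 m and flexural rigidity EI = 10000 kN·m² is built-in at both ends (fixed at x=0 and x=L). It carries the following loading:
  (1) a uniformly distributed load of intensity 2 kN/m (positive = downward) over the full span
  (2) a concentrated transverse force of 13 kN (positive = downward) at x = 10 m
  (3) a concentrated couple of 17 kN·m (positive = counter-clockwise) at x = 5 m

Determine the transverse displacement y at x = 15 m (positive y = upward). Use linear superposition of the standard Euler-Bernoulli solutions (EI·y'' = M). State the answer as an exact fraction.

y(15) = -5323/76800 m

Load 1 — uniform load w=2 kN/m over full span:
  y_1 = -wx²(L-x)²/(24EI) = -2·15²·(20-15)²/(24·10000) = -3/64 m
Load 2 — point force P=13 kN at a=10 m (b=L-a=10):
  y_2 = -Pa²(L-x)²(3bL-(3b+a)(L-x))/(6L³EI)  [x>a] = -13·10²·(20-15)²·(3·10·20-(3·10+10)·(20-15))/(6·20³·10000) = -13/480 m
Load 3 — applied couple M₀=17 kN·m at a=5 m (b=L-a=15):
  y_3 = (R_Ax³/6 - M_Ax²/2 - M₀(x-a)²/2)/EI  [x>a] with R_A=153/160, M_A=-51/16 = ((153/160)·15³/6 - (-51/16)·15²/2 - 17·(15-5)²/2)/10000 = 119/25600 m
Superposition: y = Σ y_i = -5323/76800 m ≈ -0.069310 m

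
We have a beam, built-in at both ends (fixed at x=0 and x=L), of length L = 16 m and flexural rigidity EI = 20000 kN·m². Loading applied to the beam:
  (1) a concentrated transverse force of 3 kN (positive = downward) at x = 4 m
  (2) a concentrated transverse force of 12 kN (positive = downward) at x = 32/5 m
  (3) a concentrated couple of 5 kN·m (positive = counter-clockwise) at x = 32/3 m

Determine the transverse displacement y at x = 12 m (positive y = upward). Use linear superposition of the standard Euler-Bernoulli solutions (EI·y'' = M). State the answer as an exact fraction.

Load 1 — point force P=3 kN at a=4 m (b=L-a=12):
  y_1 = -Pa²(L-x)²(3bL-(3b+a)(L-x))/(6L³EI)  [x>a] = -3·4²·(16-12)²·(3·12·16-(3·12+4)·(16-12))/(6·16³·20000) = -13/20000 m
Load 2 — point force P=12 kN at a=32/5 m (b=L-a=48/5):
  y_2 = -Pa²(L-x)²(3bL-(3b+a)(L-x))/(6L³EI)  [x>a] = -12·(32/5)²·(16-12)²·(3·(48/5)·16-(3·(48/5)+(32/5))·(16-12))/(6·16³·20000) = -16/3125 m
Load 3 — applied couple M₀=5 kN·m at a=32/3 m (b=L-a=16/3):
  y_3 = (R_Ax³/6 - M_Ax²/2 - M₀(x-a)²/2)/EI  [x>a] with R_A=5/12, M_A=5/3 = ((5/12)·12³/6 - (5/3)·12²/2 - 5·(12-(32/3))²/2)/20000 = -1/4500 m
Superposition: y = Σ y_i = -5393/900000 m ≈ -0.005992 m

y(12) = -5393/900000 m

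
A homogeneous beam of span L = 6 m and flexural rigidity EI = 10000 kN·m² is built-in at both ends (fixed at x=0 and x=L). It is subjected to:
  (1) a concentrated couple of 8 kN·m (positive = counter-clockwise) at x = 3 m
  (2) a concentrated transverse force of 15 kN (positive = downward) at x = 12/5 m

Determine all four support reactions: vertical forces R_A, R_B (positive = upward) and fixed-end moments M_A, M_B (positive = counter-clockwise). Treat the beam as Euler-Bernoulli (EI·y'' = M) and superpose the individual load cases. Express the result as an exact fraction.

R_A = 293/25 kN, M_A = 374/25 kN·m, R_B = 82/25 kN, M_B = -166/25 kN·m

Load 1 — applied couple M₀=8 kN·m at a=3 m (b=L-a=3):
  R_A = 6M₀ab/L³ = 6·8·3·3/6³ = 2 kN
  M_A = M₀b(2a-b)/L² = 8·3·(2·3-3)/6² = 2 kN·m
  R_B = -6M₀ab/L³ = -6·8·3·3/6³ = -2 kN
  M_B = M₀a(2b-a)/L² = 8·3·(2·3-3)/6² = 2 kN·m
Load 2 — point force P=15 kN at a=12/5 m (b=L-a=18/5):
  R_A = Pb²(3a+b)/L³ = 15·(18/5)²·(3·(12/5)+(18/5))/6³ = 243/25 kN
  M_A = Pab²/L² = 15·(12/5)·(18/5)²/6² = 324/25 kN·m
  R_B = Pa²(a+3b)/L³ = 15·(12/5)²·((12/5)+3·(18/5))/6³ = 132/25 kN
  M_B = -Pa²b/L² = -15·(12/5)²·(18/5)/6² = -216/25 kN·m
Superposition: R_A = 293/25 kN, M_A = 374/25 kN·m, R_B = 82/25 kN, M_B = -166/25 kN·m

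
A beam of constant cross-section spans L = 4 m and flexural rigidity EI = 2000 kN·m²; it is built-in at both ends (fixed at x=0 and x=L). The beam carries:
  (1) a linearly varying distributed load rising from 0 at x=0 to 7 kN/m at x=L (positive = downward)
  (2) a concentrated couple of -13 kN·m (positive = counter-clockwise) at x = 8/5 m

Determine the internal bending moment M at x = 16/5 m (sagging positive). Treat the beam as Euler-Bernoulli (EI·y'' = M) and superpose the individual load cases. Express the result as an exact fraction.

Load 1 — triangular load w₀=7 kN/m (0→w₀ over full span):
  M_1 = 3w₀Lx/20 - w₀L²/30 - w₀x³/(6L) = 3·7·4·(16/5)/20 - 7·4²/30 - 7·(16/5)³/(6·4) = 56/375 kN·m
Load 2 — applied couple M₀=-13 kN·m at a=8/5 m (b=L-a=12/5):
  M_2 = R_Ax - M_A - M₀  [x>a] with R_A=-117/25, M_A=-39/25 = (-117/25)·(16/5) - (-39/25) - (-13) = -52/125 kN·m
Superposition: M = Σ M_i = -4/15 kN·m ≈ -0.266667 kN·m

M(16/5) = -4/15 kN·m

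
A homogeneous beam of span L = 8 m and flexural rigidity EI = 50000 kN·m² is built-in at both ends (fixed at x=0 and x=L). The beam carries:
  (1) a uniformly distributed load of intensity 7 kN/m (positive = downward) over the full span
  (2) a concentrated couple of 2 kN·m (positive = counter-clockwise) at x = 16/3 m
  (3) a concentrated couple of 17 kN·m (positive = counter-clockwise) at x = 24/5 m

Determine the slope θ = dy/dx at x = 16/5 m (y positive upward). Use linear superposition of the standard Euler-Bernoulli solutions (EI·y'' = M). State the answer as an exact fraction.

Load 1 — uniform load w=7 kN/m over full span:
  θ_1 = -wx(L-x)(L-2x)/(12EI) = -7·(16/5)·(8-(16/5))·(8-2·(16/5))/(12·50000) = -112/390625 rad
Load 2 — applied couple M₀=2 kN·m at a=16/3 m (b=L-a=8/3):
  θ_2 = (R_Ax²/2 - M_Ax)/EI  [x≤a] with R_A=1/3, M_A=2/3 = ((1/3)·(16/5)²/2 - (2/3)·(16/5))/50000 = -2/234375 rad
Load 3 — applied couple M₀=17 kN·m at a=24/5 m (b=L-a=16/5):
  θ_3 = (R_Ax²/2 - M_Ax)/EI  [x≤a] with R_A=153/50, M_A=136/25 = ((153/50)·(16/5)²/2 - (136/25)·(16/5))/50000 = -68/1953125 rad
Superposition: θ = Σ θ_i = -1934/5859375 rad ≈ -0.000330 rad

θ(16/5) = -1934/5859375 rad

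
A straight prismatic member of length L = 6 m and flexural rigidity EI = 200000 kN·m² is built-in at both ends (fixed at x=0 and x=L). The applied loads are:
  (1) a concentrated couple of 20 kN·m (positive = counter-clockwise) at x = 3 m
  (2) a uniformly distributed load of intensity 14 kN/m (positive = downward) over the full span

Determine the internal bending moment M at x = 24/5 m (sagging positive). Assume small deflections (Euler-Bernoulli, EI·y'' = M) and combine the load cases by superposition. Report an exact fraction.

Load 1 — applied couple M₀=20 kN·m at a=3 m (b=L-a=3):
  M_1 = R_Ax - M_A - M₀  [x>a] with R_A=5, M_A=5 = 5·(24/5) - 5 - 20 = -1 kN·m
Load 2 — uniform load w=14 kN/m over full span:
  M_2 = wLx/2 - wL²/12 - wx²/2 = 14·6·(24/5)/2 - 14·6²/12 - 14·(24/5)²/2 = -42/25 kN·m
Superposition: M = Σ M_i = -67/25 kN·m ≈ -2.680000 kN·m

M(24/5) = -67/25 kN·m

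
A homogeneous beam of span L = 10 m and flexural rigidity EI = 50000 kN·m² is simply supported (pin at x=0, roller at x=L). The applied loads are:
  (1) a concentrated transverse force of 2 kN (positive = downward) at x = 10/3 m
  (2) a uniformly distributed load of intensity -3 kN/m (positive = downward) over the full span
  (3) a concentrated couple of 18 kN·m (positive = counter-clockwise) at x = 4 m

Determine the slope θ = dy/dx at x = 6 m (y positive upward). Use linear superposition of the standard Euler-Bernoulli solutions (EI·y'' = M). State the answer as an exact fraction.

Load 1 — point force P=2 kN at a=10/3 m (b=L-a=20/3):
  θ_1 = -Pa(2L²-6Lx+3x²+a²)/(6LEI)  [x>a] = -2·(10/3)·(2·10²-6·10·6+3·6²+(10/3)²)/(6·10·50000) = 23/253125 rad
Load 2 — uniform load w=-3 kN/m over full span:
  θ_2 = -w(L³-6Lx²+4x³)/(24EI) = -(-3)·(10³-6·10·6²+4·6³)/(24·50000) = -37/50000 rad
Load 3 — applied couple M₀=18 kN·m at a=4 m (b=L-a=6):
  θ_3 = (M₀x²/(2L)-M₀(x-a)+C₁)/EI  [x>a] with C₁=M₀(3b²-L²)/(6L)=12/5 = (18·6²/(2·10)-18·(6-4)+(12/5))/50000 = -3/125000 rad
Superposition: θ = Σ θ_i = -13631/20250000 rad ≈ -0.000673 rad

θ(6) = -13631/20250000 rad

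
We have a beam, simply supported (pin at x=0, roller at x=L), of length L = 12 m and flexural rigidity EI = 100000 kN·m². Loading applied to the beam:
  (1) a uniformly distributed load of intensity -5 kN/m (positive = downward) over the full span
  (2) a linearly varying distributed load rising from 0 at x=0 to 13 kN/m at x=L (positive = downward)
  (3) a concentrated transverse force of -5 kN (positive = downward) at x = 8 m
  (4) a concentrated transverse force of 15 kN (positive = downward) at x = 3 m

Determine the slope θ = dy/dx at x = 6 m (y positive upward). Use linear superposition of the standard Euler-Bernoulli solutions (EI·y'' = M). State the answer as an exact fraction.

θ(6) = -1753/36000000 rad

Load 1 — uniform load w=-5 kN/m over full span:
  θ_1 = -w(L³-6Lx²+4x³)/(24EI) = -(-5)·(12³-6·12·6²+4·6³)/(24·100000) = 0 rad
Load 2 — triangular load w₀=13 kN/m (0→w₀ over full span):
  θ_2 = -w₀(7L⁴-30L²x²+15x⁴)/(360LEI) = -13·(7·12⁴-30·12²·6²+15·6⁴)/(360·12·100000) = -273/1000000 rad
Load 3 — point force P=-5 kN at a=8 m (b=L-a=4):
  θ_3 = -Pb(L²-b²-3x²)/(6LEI)  [x≤a] = -(-5)·4·(12²-4²-3·6²)/(6·12·100000) = 1/18000 rad
Load 4 — point force P=15 kN at a=3 m (b=L-a=9):
  θ_4 = -Pa(2L²-6Lx+3x²+a²)/(6LEI)  [x>a] = -15·3·(2·12²-6·12·6+3·6²+3²)/(6·12·100000) = 27/160000 rad
Superposition: θ = Σ θ_i = -1753/36000000 rad ≈ -0.000049 rad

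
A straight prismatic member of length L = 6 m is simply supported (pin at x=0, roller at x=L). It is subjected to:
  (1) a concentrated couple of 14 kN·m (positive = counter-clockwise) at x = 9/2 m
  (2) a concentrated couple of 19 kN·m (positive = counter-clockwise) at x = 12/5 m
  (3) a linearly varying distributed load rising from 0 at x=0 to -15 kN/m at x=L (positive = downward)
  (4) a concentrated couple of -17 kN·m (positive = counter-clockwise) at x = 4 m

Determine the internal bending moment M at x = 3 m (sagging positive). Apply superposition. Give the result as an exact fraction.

M(3) = -179/4 kN·m

Load 1 — applied couple M₀=14 kN·m at a=9/2 m (b=L-a=3/2):
  M_1 = M₀x/L  [x≤a] = 14·3/6 = 7 kN·m
Load 2 — applied couple M₀=19 kN·m at a=12/5 m (b=L-a=18/5):
  M_2 = M₀x/L - M₀  [x>a] = 19·3/6 - 19 = -19/2 kN·m
Load 3 — triangular load w₀=-15 kN/m (0→w₀ over full span):
  M_3 = w₀Lx/6 - w₀x³/(6L) = (-15)·6·3/6 - (-15)·3³/(6·6) = -135/4 kN·m
Load 4 — applied couple M₀=-17 kN·m at a=4 m (b=L-a=2):
  M_4 = M₀x/L  [x≤a] = (-17)·3/6 = -17/2 kN·m
Superposition: M = Σ M_i = -179/4 kN·m ≈ -44.750000 kN·m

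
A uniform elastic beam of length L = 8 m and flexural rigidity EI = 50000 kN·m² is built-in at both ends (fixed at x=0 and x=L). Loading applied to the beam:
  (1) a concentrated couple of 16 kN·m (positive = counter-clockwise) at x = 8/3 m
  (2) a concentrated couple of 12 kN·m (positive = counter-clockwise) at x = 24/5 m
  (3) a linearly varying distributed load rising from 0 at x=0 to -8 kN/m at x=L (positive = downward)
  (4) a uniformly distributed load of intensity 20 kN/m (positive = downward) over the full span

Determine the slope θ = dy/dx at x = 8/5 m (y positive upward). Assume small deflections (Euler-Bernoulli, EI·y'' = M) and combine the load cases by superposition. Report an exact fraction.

Load 1 — applied couple M₀=16 kN·m at a=8/3 m (b=L-a=16/3):
  θ_1 = (R_Ax²/2 - M_Ax)/EI  [x≤a] with R_A=8/3, M_A=0 = ((8/3)·(8/5)²/2 - 0·(8/5))/50000 = 16/234375 rad
Load 2 — applied couple M₀=12 kN·m at a=24/5 m (b=L-a=16/5):
  θ_2 = (R_Ax²/2 - M_Ax)/EI  [x≤a] with R_A=54/25, M_A=96/25 = ((54/25)·(8/5)²/2 - (96/25)·(8/5))/50000 = -132/1953125 rad
Load 3 — triangular load w₀=-8 kN/m (0→w₀ over full span):
  θ_3 = -w₀(2x(L-x)(L-2x)(x+2L)+x²(L-x)²)/(120LEI) = -(-8)·(2·(8/5)·(8-(8/5))·(8-2·(8/5))·((8/5)+2·8)+(8/5)²·(8-(8/5))²)/(120·8·50000) = 1792/5859375 rad
Load 4 — uniform load w=20 kN/m over full span:
  θ_4 = -wx(L-x)(L-2x)/(12EI) = -20·(8/5)·(8-(8/5))·(8-2·(8/5))/(12·50000) = -128/78125 rad
Superposition: θ = Σ θ_i = -7804/5859375 rad ≈ -0.001332 rad

θ(8/5) = -7804/5859375 rad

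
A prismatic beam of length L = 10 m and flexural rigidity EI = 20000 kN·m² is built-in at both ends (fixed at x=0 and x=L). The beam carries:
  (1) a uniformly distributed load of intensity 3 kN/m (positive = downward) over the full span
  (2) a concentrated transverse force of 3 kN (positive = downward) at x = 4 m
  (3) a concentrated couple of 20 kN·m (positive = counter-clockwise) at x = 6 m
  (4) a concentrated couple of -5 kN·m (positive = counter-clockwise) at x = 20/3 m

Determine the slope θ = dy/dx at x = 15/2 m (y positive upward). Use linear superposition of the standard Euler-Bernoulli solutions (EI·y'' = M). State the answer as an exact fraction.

Load 1 — uniform load w=3 kN/m over full span:
  θ_1 = -wx(L-x)(L-2x)/(12EI) = -3·(15/2)·(10-(15/2))·(10-2·(15/2))/(12·20000) = 3/2560 rad
Load 2 — point force P=3 kN at a=4 m (b=L-a=6):
  θ_2 = Pa²(L-x)(2bL-(3b+a)(L-x))/(2L³EI)  [x>a] = 3·4²·(10-(15/2))·(2·6·10-(3·6+4)·(10-(15/2)))/(2·10³·20000) = 39/200000 rad
Load 3 — applied couple M₀=20 kN·m at a=6 m (b=L-a=4):
  θ_3 = (R_Ax²/2 - M_Ax - M₀(x-a))/EI  [x>a] with R_A=72/25, M_A=32/5 = ((72/25)·(15/2)²/2 - (32/5)·(15/2) - 20·((15/2)-6))/20000 = 3/20000 rad
Load 4 — applied couple M₀=-5 kN·m at a=20/3 m (b=L-a=10/3):
  θ_4 = (R_Ax²/2 - M_Ax - M₀(x-a))/EI  [x>a] with R_A=-2/3, M_A=-5/3 = ((-2/3)·(15/2)²/2 - (-5/3)·(15/2) - (-5)·((15/2)-(20/3)))/20000 = -1/9600 rad
Superposition: θ = Σ θ_i = 6781/4800000 rad ≈ 0.001413 rad

θ(15/2) = 6781/4800000 rad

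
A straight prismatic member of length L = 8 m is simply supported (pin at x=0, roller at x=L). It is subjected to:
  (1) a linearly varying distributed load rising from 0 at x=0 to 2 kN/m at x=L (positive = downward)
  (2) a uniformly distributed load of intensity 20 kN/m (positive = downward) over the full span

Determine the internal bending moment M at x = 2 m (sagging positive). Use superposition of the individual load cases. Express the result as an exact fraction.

M(2) = 125 kN·m

Load 1 — triangular load w₀=2 kN/m (0→w₀ over full span):
  M_1 = w₀Lx/6 - w₀x³/(6L) = 2·8·2/6 - 2·2³/(6·8) = 5 kN·m
Load 2 — uniform load w=20 kN/m over full span:
  M_2 = wx(L-x)/2 = 20·2·(8-2)/2 = 120 kN·m
Superposition: M = Σ M_i = 125 kN·m ≈ 125.000000 kN·m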